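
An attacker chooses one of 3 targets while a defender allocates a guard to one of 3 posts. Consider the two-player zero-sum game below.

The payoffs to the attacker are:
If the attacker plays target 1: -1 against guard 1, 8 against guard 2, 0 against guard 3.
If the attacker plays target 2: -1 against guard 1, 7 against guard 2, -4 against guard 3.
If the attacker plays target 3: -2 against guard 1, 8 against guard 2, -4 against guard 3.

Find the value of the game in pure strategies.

-1

Row minima: -1, -4, -4 → the attacker's maximin is -1.
Column maxima: -1, 8, 0 → the defender's minimax is -1.
They coincide at (target 1, guard 1), so the value is -1.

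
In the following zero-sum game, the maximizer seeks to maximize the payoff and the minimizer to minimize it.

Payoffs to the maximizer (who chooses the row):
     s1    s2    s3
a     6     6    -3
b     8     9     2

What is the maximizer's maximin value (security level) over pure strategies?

The worst-case payoff for each row is a: -3, b: 2.
The best of these is 2.

2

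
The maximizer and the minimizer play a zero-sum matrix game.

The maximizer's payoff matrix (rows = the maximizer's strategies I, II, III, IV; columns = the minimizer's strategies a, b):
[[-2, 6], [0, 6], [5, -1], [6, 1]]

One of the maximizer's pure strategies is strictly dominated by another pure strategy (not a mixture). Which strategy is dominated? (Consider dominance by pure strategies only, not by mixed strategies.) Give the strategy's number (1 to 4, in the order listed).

Compare III with IV: 6 > 5, 1 > -1.
So IV strictly dominates III for the maximizer; III is strictly dominated.

3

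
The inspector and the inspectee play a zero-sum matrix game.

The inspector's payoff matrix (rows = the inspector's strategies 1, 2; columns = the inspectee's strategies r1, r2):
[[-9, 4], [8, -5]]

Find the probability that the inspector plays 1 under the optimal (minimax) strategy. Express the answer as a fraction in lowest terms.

Row minima are -9 and -5, so the inspector's maximin is -5; column maxima are 8 and 4, so the inspectee's minimax is 4. These differ, so the equilibrium is in mixed strategies.
Let the inspector play 1 with probability p. The inspectee is indifferent when −9p + 8(1−p) = 4p − 5(1−p), giving p = 1/2.

1/2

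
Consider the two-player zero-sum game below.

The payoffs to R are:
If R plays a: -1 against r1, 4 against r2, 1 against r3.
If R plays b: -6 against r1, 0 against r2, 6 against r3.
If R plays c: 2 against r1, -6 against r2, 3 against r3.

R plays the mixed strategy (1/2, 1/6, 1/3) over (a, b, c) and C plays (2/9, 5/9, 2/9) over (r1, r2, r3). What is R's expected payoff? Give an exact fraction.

Against (2/9, 5/9, 2/9), each row's expected payoff is a: 20/9; b: 0; c: -20/9.
Taking the (1/2, 1/6, 1/3)-weighted average: (1/2)·(20/9) + (1/6)·(0) + (1/3)·(-20/9) = 10/27.

10/27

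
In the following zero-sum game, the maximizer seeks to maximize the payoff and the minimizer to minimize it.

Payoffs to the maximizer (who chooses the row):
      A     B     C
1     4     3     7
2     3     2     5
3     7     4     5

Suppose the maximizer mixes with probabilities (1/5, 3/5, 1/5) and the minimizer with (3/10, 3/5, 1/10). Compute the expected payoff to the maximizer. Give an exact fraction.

Against (3/10, 3/5, 1/10), each row's expected payoff is 1: 37/10; 2: 13/5; 3: 5.
Taking the (1/5, 3/5, 1/5)-weighted average: (1/5)·(37/10) + (3/5)·(13/5) + (1/5)·(5) = 33/10.

33/10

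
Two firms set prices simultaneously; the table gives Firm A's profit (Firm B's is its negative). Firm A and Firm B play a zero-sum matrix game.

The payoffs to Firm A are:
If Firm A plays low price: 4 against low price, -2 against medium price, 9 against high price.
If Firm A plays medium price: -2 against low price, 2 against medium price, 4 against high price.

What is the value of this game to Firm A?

2/5

Column high price is strictly dominated by low price for Firm B (it gives Firm A more in every row).
The remaining 2×2 game on (low price, medium price) × (low price, medium price) has no saddle point. Let Firm A play low price with probability p; indifference gives 4p − 2(1−p) = −2p + 2(1−p), so p = 2/5.
Similarly Firm B's optimal q on low price is 2/5, and the value is 4·(2/5) + (-2)·(3/5) = 2/5.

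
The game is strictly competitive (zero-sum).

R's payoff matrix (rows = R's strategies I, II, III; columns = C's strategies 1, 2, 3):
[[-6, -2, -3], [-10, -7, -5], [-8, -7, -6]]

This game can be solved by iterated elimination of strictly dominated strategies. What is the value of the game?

Row II is strictly dominated by row I (-6>-10, -2>-7, -3>-5); eliminate II.
Column 2 is strictly dominated by 1 for C (-6<-2, -8<-7); eliminate 2.
Column 3 is strictly dominated by 1 for C (-6<-3, -8<-6); eliminate 3.
Row III is strictly dominated by row I (-6>-8); eliminate III.
Only (I, 1) remains, with payoff -6.

-6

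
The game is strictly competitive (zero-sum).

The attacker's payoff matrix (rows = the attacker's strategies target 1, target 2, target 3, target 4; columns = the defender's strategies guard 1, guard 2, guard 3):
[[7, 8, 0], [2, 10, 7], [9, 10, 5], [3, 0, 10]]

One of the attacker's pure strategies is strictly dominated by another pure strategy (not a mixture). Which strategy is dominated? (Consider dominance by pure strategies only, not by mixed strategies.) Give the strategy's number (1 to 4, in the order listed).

Compare target 1 with target 3: 9 > 7, 10 > 8, 5 > 0.
So target 3 strictly dominates target 1 for the attacker; target 1 is strictly dominated.

1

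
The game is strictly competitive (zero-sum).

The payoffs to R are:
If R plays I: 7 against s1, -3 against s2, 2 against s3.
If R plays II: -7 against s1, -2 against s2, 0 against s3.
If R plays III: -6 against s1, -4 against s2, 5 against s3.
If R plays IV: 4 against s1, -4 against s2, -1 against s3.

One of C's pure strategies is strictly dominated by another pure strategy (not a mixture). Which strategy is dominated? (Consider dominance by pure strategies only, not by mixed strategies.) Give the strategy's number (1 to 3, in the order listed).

C prefers columns that give R less. Compare s3 with s2: -3 < 2, -2 < 0, -4 < 5, -4 < -1.
So s2 strictly dominates s3 for C; s3 is strictly dominated.

3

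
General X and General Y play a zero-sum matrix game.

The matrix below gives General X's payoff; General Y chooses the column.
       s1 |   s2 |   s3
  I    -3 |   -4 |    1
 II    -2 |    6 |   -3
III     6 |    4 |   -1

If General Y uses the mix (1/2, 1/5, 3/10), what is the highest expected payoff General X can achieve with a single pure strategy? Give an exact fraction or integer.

I: (-3)·(1/2) + (-4)·(1/5) + (1)·(3/10) = -2.
II: (-2)·(1/2) + (6)·(1/5) + (-3)·(3/10) = -7/10.
III: (6)·(1/2) + (4)·(1/5) + (-1)·(3/10) = 7/2.
The best pure response is III with expected payoff 7/2.

7/2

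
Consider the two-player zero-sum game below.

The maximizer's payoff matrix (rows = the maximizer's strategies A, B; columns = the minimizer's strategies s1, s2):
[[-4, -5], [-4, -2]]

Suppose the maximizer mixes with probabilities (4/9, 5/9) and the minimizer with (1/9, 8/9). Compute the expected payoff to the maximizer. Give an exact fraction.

Against (1/9, 8/9), each row's expected payoff is A: -44/9; B: -20/9.
Taking the (4/9, 5/9)-weighted average: (4/9)·(-44/9) + (5/9)·(-20/9) = -92/27.

-92/27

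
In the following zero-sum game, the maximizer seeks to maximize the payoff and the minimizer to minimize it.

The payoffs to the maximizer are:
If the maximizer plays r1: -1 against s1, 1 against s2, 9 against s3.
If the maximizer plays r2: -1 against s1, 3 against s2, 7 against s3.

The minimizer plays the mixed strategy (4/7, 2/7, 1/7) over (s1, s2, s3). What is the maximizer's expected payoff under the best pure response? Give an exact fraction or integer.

r1: (-1)·(4/7) + (1)·(2/7) + (9)·(1/7) = 1.
r2: (-1)·(4/7) + (3)·(2/7) + (7)·(1/7) = 9/7.
The best pure response is r2 with expected payoff 9/7.

9/7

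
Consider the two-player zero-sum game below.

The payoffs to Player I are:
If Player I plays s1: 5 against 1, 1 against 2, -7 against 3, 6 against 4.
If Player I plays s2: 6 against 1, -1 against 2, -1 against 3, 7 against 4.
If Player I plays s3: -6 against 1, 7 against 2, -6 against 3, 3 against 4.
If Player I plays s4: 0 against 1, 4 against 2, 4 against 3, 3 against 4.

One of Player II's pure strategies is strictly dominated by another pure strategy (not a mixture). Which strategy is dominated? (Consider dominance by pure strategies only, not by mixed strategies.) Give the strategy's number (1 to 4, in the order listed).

4

Player II prefers columns that give Player I less. Compare 4 with 1: 5 < 6, 6 < 7, -6 < 3, 0 < 3.
So 1 strictly dominates 4 for Player II; 4 is strictly dominated.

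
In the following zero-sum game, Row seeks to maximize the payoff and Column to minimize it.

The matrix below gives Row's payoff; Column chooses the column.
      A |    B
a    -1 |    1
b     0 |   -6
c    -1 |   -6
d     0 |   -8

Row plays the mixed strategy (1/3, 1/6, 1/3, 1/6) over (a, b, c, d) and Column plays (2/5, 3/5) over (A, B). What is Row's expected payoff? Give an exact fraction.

-8/3

Against (2/5, 3/5), each row's expected payoff is a: 1/5; b: -18/5; c: -4; d: -24/5.
Taking the (1/3, 1/6, 1/3, 1/6)-weighted average: (1/3)·(1/5) + (1/6)·(-18/5) + (1/3)·(-4) + (1/6)·(-24/5) = -8/3.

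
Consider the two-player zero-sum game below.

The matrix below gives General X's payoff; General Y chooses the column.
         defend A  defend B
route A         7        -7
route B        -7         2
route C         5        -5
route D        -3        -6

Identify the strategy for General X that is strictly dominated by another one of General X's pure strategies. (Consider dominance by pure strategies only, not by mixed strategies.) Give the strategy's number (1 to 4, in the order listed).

4

Compare route D with route C: 5 > -3, -5 > -6.
So route C strictly dominates route D for General X; route D is strictly dominated.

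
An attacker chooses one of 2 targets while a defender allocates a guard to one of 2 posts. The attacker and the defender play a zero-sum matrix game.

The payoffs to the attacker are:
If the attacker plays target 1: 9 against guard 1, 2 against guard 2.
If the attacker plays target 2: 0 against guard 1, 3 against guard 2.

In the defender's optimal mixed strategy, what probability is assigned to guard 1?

1/10

Row minima are 2 and 0, so the attacker's maximin is 2; column maxima are 9 and 3, so the defender's minimax is 3. These differ, so the equilibrium is in mixed strategies.
Let the defender play guard 1 with probability q. The attacker is indifferent when 9q + 2(1−q) = 3(1−q), giving q = 1/10.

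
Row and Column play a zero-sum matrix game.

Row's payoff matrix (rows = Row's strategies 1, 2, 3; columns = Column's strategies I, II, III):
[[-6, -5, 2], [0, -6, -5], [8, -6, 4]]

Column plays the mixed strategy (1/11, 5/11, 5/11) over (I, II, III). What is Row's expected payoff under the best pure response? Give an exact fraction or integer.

-2/11

1: (-6)·(1/11) + (-5)·(5/11) + (2)·(5/11) = -21/11.
2: (0)·(1/11) + (-6)·(5/11) + (-5)·(5/11) = -5.
3: (8)·(1/11) + (-6)·(5/11) + (4)·(5/11) = -2/11.
The best pure response is 3 with expected payoff -2/11.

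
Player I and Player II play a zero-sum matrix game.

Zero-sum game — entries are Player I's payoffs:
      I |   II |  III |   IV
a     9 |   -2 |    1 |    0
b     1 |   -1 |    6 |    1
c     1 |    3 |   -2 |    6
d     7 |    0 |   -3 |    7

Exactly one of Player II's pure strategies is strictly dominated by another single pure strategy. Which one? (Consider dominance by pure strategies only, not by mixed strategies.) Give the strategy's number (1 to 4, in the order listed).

4

Player II prefers columns that give Player I less. Compare IV with II: -2 < 0, -1 < 1, 3 < 6, 0 < 7.
So II strictly dominates IV for Player II; IV is strictly dominated.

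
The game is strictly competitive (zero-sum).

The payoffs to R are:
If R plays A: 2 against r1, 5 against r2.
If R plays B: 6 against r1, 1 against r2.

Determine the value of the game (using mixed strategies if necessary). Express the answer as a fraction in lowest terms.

7/2

Row minima are 2 and 1, so R's maximin is 2; column maxima are 6 and 5, so C's minimax is 5. These differ, so the equilibrium is in mixed strategies.
Let R play A with probability p. C is indifferent when 2p + 6(1−p) = 5p + (1−p), giving p = 5/8.
Let C play r1 with probability q. R is indifferent when 2q + 5(1−q) = 6q + (1−q), giving q = 1/2.
The value is 2·(1/2) + (5)·(1/2) = 7/2.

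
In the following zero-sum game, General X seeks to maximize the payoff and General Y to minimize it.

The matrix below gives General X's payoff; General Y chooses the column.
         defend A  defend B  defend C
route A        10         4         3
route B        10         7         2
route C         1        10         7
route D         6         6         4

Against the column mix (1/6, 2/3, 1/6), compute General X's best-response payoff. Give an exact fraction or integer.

route A: (10)·(1/6) + (4)·(2/3) + (3)·(1/6) = 29/6.
route B: (10)·(1/6) + (7)·(2/3) + (2)·(1/6) = 20/3.
route C: (1)·(1/6) + (10)·(2/3) + (7)·(1/6) = 8.
route D: (6)·(1/6) + (6)·(2/3) + (4)·(1/6) = 17/3.
The best pure response is route C with expected payoff 8.

8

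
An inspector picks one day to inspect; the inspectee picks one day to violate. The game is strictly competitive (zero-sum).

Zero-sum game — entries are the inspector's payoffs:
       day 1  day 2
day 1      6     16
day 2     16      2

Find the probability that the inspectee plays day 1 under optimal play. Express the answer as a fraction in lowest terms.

7/12

Row minima are 6 and 2, so the inspector's maximin is 6; column maxima are 16 and 16, so the inspectee's minimax is 16. These differ, so the equilibrium is in mixed strategies.
Let the inspectee play day 1 with probability q. The inspector is indifferent when 6q + 16(1−q) = 16q + 2(1−q), giving q = 7/12.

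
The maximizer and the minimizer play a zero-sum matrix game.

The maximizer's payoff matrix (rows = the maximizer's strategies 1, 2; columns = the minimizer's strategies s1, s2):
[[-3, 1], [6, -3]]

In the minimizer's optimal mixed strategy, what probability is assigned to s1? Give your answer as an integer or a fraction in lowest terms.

4/13

Row minima are -3 and -3, so the maximizer's maximin is -3; column maxima are 6 and 1, so the minimizer's minimax is 1. These differ, so the equilibrium is in mixed strategies.
Let the minimizer play s1 with probability q. The maximizer is indifferent when −3q + (1−q) = 6q − 3(1−q), giving q = 4/13.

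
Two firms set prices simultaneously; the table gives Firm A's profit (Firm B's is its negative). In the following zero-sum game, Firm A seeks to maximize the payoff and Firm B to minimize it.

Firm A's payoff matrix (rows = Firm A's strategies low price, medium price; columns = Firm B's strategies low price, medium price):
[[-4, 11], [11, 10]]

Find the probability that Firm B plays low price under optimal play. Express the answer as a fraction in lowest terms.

Row minima are -4 and 10, so Firm A's maximin is 10; column maxima are 11 and 11, so Firm B's minimax is 11. These differ, so the equilibrium is in mixed strategies.
Let Firm B play low price with probability q. Firm A is indifferent when −4q + 11(1−q) = 11q + 10(1−q), giving q = 1/16.

1/16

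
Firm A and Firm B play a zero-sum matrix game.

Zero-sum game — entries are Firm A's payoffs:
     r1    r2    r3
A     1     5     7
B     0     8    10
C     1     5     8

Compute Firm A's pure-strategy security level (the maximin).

The worst-case payoff for each row is A: 1, B: 0, C: 1.
The best of these is 1.

1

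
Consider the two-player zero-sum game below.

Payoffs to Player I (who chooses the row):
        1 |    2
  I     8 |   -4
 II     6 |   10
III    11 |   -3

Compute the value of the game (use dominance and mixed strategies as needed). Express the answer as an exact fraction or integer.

64/9

Row I is strictly dominated by row III, so Player I never plays it.
The remaining 2×2 game on (II, III) × (1, 2) has no saddle point. Let Player I play II with probability p; indifference gives 6p + 11(1−p) = 10p − 3(1−p), so p = 7/9.
Similarly Player II's optimal q on 1 is 13/18, and the value is 6·(13/18) + (10)·(5/18) = 64/9.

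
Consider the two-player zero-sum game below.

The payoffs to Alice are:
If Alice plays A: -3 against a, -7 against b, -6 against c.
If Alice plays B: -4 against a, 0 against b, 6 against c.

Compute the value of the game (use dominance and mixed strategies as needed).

-7/2

Column c is strictly dominated by b for Bob (it gives Alice more in every row).
The remaining 2×2 game on (A, B) × (a, b) has no saddle point. Let Alice play A with probability p; indifference gives −3p − 4(1−p) = −7p, so p = 1/2.
Similarly Bob's optimal q on a is 7/8, and the value is -3·(7/8) + (-7)·(1/8) = -7/2.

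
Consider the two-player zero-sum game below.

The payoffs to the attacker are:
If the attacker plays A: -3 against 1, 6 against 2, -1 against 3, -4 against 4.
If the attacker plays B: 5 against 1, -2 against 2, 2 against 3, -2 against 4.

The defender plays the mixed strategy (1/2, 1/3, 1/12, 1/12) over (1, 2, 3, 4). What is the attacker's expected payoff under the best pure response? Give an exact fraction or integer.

A: (-3)·(1/2) + (6)·(1/3) + (-1)·(1/12) + (-4)·(1/12) = 1/12.
B: (5)·(1/2) + (-2)·(1/3) + (2)·(1/12) + (-2)·(1/12) = 11/6.
The best pure response is B with expected payoff 11/6.

11/6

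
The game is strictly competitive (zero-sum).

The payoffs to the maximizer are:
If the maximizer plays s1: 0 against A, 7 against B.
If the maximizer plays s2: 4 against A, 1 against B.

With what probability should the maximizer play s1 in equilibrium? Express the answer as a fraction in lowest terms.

Row minima are 0 and 1, so the maximizer's maximin is 1; column maxima are 4 and 7, so the minimizer's minimax is 4. These differ, so the equilibrium is in mixed strategies.
Let the maximizer play s1 with probability p. The minimizer is indifferent when 4(1−p) = 7p + (1−p), giving p = 3/10.

3/10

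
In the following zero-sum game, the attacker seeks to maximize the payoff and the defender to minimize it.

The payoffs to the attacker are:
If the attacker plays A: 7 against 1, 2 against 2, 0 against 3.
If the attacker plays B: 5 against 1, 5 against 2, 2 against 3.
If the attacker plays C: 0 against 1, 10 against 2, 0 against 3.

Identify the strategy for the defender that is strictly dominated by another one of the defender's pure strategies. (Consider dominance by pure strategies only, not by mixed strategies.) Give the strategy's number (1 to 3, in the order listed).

2

The defender prefers columns that give the attacker less. Compare 2 with 3: 0 < 2, 2 < 5, 0 < 10.
So 3 strictly dominates 2 for the defender; 2 is strictly dominated.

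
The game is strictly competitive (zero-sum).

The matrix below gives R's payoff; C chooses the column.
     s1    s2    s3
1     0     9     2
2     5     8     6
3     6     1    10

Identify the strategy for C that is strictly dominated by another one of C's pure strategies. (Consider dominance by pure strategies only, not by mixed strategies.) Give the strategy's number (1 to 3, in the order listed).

C prefers columns that give R less. Compare s3 with s1: 0 < 2, 5 < 6, 6 < 10.
So s1 strictly dominates s3 for C; s3 is strictly dominated.

3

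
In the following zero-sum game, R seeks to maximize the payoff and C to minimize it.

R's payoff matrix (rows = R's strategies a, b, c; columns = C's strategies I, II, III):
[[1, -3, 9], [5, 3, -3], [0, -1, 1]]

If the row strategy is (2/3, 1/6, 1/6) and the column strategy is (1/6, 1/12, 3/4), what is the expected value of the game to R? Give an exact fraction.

Against (1/6, 1/12, 3/4), each row's expected payoff is a: 20/3; b: -7/6; c: 2/3.
Taking the (2/3, 1/6, 1/6)-weighted average: (2/3)·(20/3) + (1/6)·(-7/6) + (1/6)·(2/3) = 157/36.

157/36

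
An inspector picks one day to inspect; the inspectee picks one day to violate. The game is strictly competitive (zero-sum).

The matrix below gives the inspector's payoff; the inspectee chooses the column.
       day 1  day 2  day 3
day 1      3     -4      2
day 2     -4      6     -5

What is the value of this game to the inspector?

Column day 1 is strictly dominated by day 3 for the inspectee (it gives the inspector more in every row).
The remaining 2×2 game on (day 1, day 2) × (day 2, day 3) has no saddle point. Let the inspector play day 1 with probability p; indifference gives −4p + 6(1−p) = 2p − 5(1−p), so p = 11/17.
Similarly the inspectee's optimal q on day 2 is 7/17, and the value is -4·(7/17) + (2)·(10/17) = -8/17.

-8/17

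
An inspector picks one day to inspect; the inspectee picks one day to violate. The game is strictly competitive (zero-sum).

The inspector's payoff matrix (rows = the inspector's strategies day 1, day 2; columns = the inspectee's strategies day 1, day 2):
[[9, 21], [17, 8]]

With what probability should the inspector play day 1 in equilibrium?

3/7

Row minima are 9 and 8, so the inspector's maximin is 9; column maxima are 17 and 21, so the inspectee's minimax is 17. These differ, so the equilibrium is in mixed strategies.
Let the inspector play day 1 with probability p. The inspectee is indifferent when 9p + 17(1−p) = 21p + 8(1−p), giving p = 3/7.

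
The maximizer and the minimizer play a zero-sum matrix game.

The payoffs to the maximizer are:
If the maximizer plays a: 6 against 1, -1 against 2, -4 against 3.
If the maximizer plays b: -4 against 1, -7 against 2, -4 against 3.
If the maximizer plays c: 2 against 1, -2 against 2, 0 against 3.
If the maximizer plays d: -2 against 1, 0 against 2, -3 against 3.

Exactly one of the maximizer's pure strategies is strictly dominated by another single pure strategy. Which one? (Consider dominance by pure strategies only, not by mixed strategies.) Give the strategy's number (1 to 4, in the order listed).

Compare b with c: 2 > -4, -2 > -7, 0 > -4.
So c strictly dominates b for the maximizer; b is strictly dominated.

2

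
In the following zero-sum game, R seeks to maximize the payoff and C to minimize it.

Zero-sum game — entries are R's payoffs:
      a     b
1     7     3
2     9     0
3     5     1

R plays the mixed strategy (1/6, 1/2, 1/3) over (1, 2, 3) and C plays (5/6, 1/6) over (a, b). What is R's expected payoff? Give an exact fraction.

25/4

Against (5/6, 1/6), each row's expected payoff is 1: 19/3; 2: 15/2; 3: 13/3.
Taking the (1/6, 1/2, 1/3)-weighted average: (1/6)·(19/3) + (1/2)·(15/2) + (1/3)·(13/3) = 25/4.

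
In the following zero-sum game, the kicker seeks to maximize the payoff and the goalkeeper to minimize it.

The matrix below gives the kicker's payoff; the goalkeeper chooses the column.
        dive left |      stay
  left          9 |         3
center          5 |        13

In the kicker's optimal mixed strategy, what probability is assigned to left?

4/7

Row minima are 3 and 5, so the kicker's maximin is 5; column maxima are 9 and 13, so the goalkeeper's minimax is 9. These differ, so the equilibrium is in mixed strategies.
Let the kicker play left with probability p. The goalkeeper is indifferent when 9p + 5(1−p) = 3p + 13(1−p), giving p = 4/7.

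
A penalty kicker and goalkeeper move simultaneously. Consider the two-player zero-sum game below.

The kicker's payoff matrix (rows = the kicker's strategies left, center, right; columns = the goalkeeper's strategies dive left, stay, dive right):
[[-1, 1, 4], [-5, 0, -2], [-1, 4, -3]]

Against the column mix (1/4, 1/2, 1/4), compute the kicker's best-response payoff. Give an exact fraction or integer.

left: (-1)·(1/4) + (1)·(1/2) + (4)·(1/4) = 5/4.
center: (-5)·(1/4) + (0)·(1/2) + (-2)·(1/4) = -7/4.
right: (-1)·(1/4) + (4)·(1/2) + (-3)·(1/4) = 1.
The best pure response is left with expected payoff 5/4.

5/4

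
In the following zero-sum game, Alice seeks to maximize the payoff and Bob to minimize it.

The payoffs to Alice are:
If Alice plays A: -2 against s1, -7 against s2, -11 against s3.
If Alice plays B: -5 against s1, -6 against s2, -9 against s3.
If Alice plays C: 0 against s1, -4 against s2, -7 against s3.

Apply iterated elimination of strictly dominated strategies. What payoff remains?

-7

Row B is strictly dominated by row C (0>-5, -4>-6, -7>-9); eliminate B.
Column s1 is strictly dominated by s2 for Bob (-7<-2, -4<0); eliminate s1.
Row A is strictly dominated by row C (-4>-7, -7>-11); eliminate A.
Column s2 is strictly dominated by s3 for Bob (-7<-4); eliminate s2.
Only (C, s3) remains, with payoff -7.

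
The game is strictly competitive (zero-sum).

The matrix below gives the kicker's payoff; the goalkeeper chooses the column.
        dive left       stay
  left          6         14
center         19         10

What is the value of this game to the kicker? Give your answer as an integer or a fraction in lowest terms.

Row minima are 6 and 10, so the kicker's maximin is 10; column maxima are 19 and 14, so the goalkeeper's minimax is 14. These differ, so the equilibrium is in mixed strategies.
Let the kicker play left with probability p. The goalkeeper is indifferent when 6p + 19(1−p) = 14p + 10(1−p), giving p = 9/17.
Let the goalkeeper play dive left with probability q. The kicker is indifferent when 6q + 14(1−q) = 19q + 10(1−q), giving q = 4/17.
The value is 6·(4/17) + (14)·(13/17) = 206/17.

206/17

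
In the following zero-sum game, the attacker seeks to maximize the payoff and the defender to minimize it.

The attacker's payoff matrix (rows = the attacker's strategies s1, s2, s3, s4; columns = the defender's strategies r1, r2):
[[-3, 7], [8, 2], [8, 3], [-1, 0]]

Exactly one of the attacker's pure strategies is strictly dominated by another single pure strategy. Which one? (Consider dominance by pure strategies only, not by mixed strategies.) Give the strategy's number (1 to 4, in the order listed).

4

Compare s4 with s2: 8 > -1, 2 > 0.
So s2 strictly dominates s4 for the attacker; s4 is strictly dominated.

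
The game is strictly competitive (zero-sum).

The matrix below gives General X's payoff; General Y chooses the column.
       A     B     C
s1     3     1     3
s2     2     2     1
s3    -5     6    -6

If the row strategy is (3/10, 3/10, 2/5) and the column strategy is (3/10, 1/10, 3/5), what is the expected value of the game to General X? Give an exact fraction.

Against (3/10, 1/10, 3/5), each row's expected payoff is s1: 14/5; s2: 7/5; s3: -9/2.
Taking the (3/10, 3/10, 2/5)-weighted average: (3/10)·(14/5) + (3/10)·(7/5) + (2/5)·(-9/2) = -27/50.

-27/50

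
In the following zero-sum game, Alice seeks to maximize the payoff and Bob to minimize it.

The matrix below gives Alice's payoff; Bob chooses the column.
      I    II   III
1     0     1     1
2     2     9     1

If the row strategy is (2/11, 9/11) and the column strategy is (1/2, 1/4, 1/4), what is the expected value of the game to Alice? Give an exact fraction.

65/22

Against (1/2, 1/4, 1/4), each row's expected payoff is 1: 1/2; 2: 7/2.
Taking the (2/11, 9/11)-weighted average: (2/11)·(1/2) + (9/11)·(7/2) = 65/22.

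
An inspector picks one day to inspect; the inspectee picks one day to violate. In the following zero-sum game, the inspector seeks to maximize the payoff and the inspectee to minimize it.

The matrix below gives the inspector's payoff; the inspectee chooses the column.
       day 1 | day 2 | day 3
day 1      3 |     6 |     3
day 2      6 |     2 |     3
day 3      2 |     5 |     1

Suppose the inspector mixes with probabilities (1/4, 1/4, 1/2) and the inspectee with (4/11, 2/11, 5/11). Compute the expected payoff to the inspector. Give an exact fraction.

32/11

Against (4/11, 2/11, 5/11), each row's expected payoff is day 1: 39/11; day 2: 43/11; day 3: 23/11.
Taking the (1/4, 1/4, 1/2)-weighted average: (1/4)·(39/11) + (1/4)·(43/11) + (1/2)·(23/11) = 32/11.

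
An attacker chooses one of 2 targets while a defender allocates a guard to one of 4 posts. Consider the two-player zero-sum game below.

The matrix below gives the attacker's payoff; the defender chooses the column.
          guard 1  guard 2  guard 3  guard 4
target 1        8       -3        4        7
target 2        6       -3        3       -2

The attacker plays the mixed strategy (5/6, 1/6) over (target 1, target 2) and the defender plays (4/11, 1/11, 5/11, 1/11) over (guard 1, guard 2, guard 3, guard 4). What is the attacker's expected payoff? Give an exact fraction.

157/33

Against (4/11, 1/11, 5/11, 1/11), each row's expected payoff is target 1: 56/11; target 2: 34/11.
Taking the (5/6, 1/6)-weighted average: (5/6)·(56/11) + (1/6)·(34/11) = 157/33.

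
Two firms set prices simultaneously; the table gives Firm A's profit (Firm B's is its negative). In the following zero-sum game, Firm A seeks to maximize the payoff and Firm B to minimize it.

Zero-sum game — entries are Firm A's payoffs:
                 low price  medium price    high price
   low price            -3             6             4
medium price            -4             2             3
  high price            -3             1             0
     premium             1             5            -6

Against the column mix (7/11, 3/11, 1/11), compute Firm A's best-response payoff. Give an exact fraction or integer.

low price: (-3)·(7/11) + (6)·(3/11) + (4)·(1/11) = 1/11.
medium price: (-4)·(7/11) + (2)·(3/11) + (3)·(1/11) = -19/11.
high price: (-3)·(7/11) + (1)·(3/11) + (0)·(1/11) = -18/11.
premium: (1)·(7/11) + (5)·(3/11) + (-6)·(1/11) = 16/11.
The best pure response is premium with expected payoff 16/11.

16/11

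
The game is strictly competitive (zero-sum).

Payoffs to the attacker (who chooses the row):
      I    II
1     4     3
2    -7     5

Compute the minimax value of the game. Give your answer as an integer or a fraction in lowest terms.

41/13

Row minima are 3 and -7, so the attacker's maximin is 3; column maxima are 4 and 5, so the defender's minimax is 4. These differ, so the equilibrium is in mixed strategies.
Let the attacker play 1 with probability p. The defender is indifferent when 4p − 7(1−p) = 3p + 5(1−p), giving p = 12/13.
Let the defender play I with probability q. The attacker is indifferent when 4q + 3(1−q) = −7q + 5(1−q), giving q = 2/13.
The value is 4·(2/13) + (3)·(11/13) = 41/13.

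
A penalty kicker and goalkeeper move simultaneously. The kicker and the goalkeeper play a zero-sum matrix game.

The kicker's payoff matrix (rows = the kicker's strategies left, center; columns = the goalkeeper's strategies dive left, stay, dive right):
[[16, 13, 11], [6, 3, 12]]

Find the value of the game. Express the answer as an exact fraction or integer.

Column dive left is strictly dominated by stay for the goalkeeper (it gives the kicker more in every row).
The remaining 2×2 game on (left, center) × (stay, dive right) has no saddle point. Let the kicker play left with probability p; indifference gives 13p + 3(1−p) = 11p + 12(1−p), so p = 9/11.
Similarly the goalkeeper's optimal q on stay is 1/11, and the value is 13·(1/11) + (11)·(10/11) = 123/11.

123/11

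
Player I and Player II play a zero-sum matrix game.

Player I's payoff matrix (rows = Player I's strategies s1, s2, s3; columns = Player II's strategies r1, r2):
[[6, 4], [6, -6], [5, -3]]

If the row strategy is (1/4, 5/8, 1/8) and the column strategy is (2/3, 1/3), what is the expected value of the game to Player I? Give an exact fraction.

23/8

Against (2/3, 1/3), each row's expected payoff is s1: 16/3; s2: 2; s3: 7/3.
Taking the (1/4, 5/8, 1/8)-weighted average: (1/4)·(16/3) + (5/8)·(2) + (1/8)·(7/3) = 23/8.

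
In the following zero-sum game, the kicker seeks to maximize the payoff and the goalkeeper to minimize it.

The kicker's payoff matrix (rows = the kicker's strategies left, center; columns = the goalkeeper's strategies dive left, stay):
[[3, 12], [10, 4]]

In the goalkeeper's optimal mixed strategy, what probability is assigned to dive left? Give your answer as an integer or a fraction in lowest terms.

Row minima are 3 and 4, so the kicker's maximin is 4; column maxima are 10 and 12, so the goalkeeper's minimax is 10. These differ, so the equilibrium is in mixed strategies.
Let the goalkeeper play dive left with probability q. The kicker is indifferent when 3q + 12(1−q) = 10q + 4(1−q), giving q = 8/15.

8/15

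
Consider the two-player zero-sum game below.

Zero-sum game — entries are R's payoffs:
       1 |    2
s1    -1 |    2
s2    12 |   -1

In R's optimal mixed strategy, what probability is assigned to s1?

Row minima are -1 and -1, so R's maximin is -1; column maxima are 12 and 2, so C's minimax is 2. These differ, so the equilibrium is in mixed strategies.
Let R play s1 with probability p. C is indifferent when −p + 12(1−p) = 2p − (1−p), giving p = 13/16.

13/16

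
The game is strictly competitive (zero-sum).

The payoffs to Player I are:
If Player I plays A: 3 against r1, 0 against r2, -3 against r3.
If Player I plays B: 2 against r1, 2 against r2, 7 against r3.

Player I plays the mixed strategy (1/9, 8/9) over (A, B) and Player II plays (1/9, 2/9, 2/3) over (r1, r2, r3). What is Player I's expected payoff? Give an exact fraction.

Against (1/9, 2/9, 2/3), each row's expected payoff is A: -5/3; B: 16/3.
Taking the (1/9, 8/9)-weighted average: (1/9)·(-5/3) + (8/9)·(16/3) = 41/9.

41/9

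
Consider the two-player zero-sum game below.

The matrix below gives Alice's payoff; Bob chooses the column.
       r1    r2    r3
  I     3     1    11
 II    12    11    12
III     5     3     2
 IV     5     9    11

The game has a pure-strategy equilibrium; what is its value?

11

Row minima: 1, 11, 2, 5 → Alice's maximin is 11.
Column maxima: 12, 11, 12 → Bob's minimax is 11.
They coincide at (II, r2), so the value is 11.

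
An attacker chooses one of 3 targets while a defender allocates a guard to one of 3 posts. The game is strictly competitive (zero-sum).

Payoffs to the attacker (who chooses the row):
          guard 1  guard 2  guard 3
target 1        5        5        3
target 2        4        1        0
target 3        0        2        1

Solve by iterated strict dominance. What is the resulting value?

3

Row target 3 is strictly dominated by row target 1 (5>0, 5>2, 3>1); eliminate target 3.
Row target 2 is strictly dominated by row target 1 (5>4, 5>1, 3>0); eliminate target 2.
Column guard 1 is strictly dominated by guard 3 for the defender (3<5); eliminate guard 1.
Column guard 2 is strictly dominated by guard 3 for the defender (3<5); eliminate guard 2.
Only (target 1, guard 3) remains, with payoff 3.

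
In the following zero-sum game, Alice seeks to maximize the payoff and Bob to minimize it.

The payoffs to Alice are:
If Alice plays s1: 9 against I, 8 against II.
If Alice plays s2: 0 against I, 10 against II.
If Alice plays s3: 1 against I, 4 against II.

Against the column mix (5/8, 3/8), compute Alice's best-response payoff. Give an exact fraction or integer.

69/8

s1: (9)·(5/8) + (8)·(3/8) = 69/8.
s2: (0)·(5/8) + (10)·(3/8) = 15/4.
s3: (1)·(5/8) + (4)·(3/8) = 17/8.
The best pure response is s1 with expected payoff 69/8.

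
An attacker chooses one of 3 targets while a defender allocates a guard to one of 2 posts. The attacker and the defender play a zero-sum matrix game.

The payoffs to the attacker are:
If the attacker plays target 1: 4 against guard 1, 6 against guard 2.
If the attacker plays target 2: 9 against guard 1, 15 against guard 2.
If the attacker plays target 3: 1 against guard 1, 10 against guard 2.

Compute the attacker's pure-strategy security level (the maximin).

The worst-case payoff for each row is target 1: 4, target 2: 9, target 3: 1.
The best of these is 9.

9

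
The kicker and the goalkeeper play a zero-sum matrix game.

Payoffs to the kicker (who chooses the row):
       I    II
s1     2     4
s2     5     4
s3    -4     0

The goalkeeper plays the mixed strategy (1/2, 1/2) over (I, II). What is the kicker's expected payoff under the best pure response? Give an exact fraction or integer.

9/2

s1: (2)·(1/2) + (4)·(1/2) = 3.
s2: (5)·(1/2) + (4)·(1/2) = 9/2.
s3: (-4)·(1/2) + (0)·(1/2) = -2.
The best pure response is s2 with expected payoff 9/2.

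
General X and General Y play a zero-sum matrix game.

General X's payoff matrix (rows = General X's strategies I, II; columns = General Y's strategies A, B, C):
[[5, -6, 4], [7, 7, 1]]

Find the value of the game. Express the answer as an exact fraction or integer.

17/8

Column A is strictly dominated by C for General Y (it gives General X more in every row).
The remaining 2×2 game on (I, II) × (B, C) has no saddle point. Let General X play I with probability p; indifference gives −6p + 7(1−p) = 4p + (1−p), so p = 3/8.
Similarly General Y's optimal q on B is 3/16, and the value is -6·(3/16) + (4)·(13/16) = 17/8.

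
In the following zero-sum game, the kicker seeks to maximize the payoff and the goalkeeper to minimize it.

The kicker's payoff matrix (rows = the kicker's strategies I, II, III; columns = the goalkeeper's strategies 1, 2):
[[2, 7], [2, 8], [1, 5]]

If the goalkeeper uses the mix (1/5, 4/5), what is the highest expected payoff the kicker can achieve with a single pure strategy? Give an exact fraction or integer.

I: (2)·(1/5) + (7)·(4/5) = 6.
II: (2)·(1/5) + (8)·(4/5) = 34/5.
III: (1)·(1/5) + (5)·(4/5) = 21/5.
The best pure response is II with expected payoff 34/5.

34/5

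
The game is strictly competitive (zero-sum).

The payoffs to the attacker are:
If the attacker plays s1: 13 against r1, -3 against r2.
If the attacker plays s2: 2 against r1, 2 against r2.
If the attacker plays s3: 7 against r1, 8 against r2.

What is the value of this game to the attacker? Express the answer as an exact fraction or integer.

125/17

Row s2 is strictly dominated by row s3, so the attacker never plays it.
The remaining 2×2 game on (s1, s3) × (r1, r2) has no saddle point. Let the attacker play s1 with probability p; indifference gives 13p + 7(1−p) = −3p + 8(1−p), so p = 1/17.
Similarly the defender's optimal q on r1 is 11/17, and the value is 13·(11/17) + (-3)·(6/17) = 125/17.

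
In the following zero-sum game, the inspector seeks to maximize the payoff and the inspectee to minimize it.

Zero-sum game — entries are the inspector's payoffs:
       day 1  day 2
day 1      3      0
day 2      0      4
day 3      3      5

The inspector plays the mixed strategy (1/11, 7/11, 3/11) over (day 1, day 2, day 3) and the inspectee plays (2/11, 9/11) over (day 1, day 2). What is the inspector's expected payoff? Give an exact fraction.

411/121

Against (2/11, 9/11), each row's expected payoff is day 1: 6/11; day 2: 36/11; day 3: 51/11.
Taking the (1/11, 7/11, 3/11)-weighted average: (1/11)·(6/11) + (7/11)·(36/11) + (3/11)·(51/11) = 411/121.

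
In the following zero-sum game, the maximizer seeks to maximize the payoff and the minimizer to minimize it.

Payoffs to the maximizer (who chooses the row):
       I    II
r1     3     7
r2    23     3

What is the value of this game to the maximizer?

Row minima are 3 and 3, so the maximizer's maximin is 3; column maxima are 23 and 7, so the minimizer's minimax is 7. These differ, so the equilibrium is in mixed strategies.
Let the maximizer play r1 with probability p. The minimizer is indifferent when 3p + 23(1−p) = 7p + 3(1−p), giving p = 5/6.
Let the minimizer play I with probability q. The maximizer is indifferent when 3q + 7(1−q) = 23q + 3(1−q), giving q = 1/6.
The value is 3·(1/6) + (7)·(5/6) = 19/3.

19/3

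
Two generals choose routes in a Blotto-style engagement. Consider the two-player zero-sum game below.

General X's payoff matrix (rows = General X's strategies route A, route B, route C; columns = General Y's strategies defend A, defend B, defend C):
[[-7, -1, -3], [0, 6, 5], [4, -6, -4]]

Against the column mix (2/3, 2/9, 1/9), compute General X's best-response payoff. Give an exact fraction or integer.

route A: (-7)·(2/3) + (-1)·(2/9) + (-3)·(1/9) = -47/9.
route B: (0)·(2/3) + (6)·(2/9) + (5)·(1/9) = 17/9.
route C: (4)·(2/3) + (-6)·(2/9) + (-4)·(1/9) = 8/9.
The best pure response is route B with expected payoff 17/9.

17/9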